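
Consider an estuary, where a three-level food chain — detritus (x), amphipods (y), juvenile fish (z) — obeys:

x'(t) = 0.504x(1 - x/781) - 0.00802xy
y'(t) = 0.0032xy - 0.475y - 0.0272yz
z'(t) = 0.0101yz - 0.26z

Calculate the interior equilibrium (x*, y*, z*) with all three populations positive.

From dz/dt = 0: 0.0101y* = 0.26, so y* = 25.7.
From dx/dt = 0: 0.504(1 - x*/781) = 0.00802·25.7, giving x* = 781·(1 - 0.41) = 461.
From dy/dt = 0: 0.0032·461 - 0.475 = 0.0272z*, so z* = 1/0.0272 = 36.8.

x* ≈ 461, y* ≈ 25.7, z* ≈ 36.8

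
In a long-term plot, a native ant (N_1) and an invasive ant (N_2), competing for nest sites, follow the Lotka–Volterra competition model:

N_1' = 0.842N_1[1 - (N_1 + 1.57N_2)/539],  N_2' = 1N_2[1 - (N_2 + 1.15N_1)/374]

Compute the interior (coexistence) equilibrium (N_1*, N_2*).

N_1* ≈ 59.8, N_2* ≈ 305

Setting both brackets to zero gives the nullclines N_1 + 1.57N_2 = 539 and 1.15N_1 + N_2 = 374.
Substituting N_2 = 374 - 1.15N_1 into the first: N_1(1 - 1.57·1.15) = 539 - 1.57·374.
So N_1* = -48.2/-0.805 = 59.8, and then N_2* = 374 - 1.15·59.8 = 305.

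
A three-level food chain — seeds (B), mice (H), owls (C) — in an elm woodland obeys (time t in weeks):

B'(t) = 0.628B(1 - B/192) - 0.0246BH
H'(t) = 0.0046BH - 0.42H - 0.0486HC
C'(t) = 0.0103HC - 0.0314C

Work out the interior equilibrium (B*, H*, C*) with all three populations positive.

B* ≈ 169, H* ≈ 3.05, C* ≈ 7.36

From dC/dt = 0: 0.0103H* = 0.0314, so H* = 3.05.
From dB/dt = 0: 0.628(1 - B*/192) = 0.0246·3.05, giving B* = 192·(1 - 0.119) = 169.
From dH/dt = 0: 0.0046·169 - 0.42 = 0.0486C*, so C* = 0.358/0.0486 = 7.36.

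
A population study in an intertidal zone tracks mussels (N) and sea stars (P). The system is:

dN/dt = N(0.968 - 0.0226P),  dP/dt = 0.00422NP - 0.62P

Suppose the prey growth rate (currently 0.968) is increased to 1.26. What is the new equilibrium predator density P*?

P* ≈ 55.8

At the interior fixed point, setting dN/dt = 0 with N > 0 fixes P* = (prey growth rate)/(NP coefficient) — independent of the other coefficients.
With the change, P* = 1.26/0.0226 = 55.8; it rises from 42.8.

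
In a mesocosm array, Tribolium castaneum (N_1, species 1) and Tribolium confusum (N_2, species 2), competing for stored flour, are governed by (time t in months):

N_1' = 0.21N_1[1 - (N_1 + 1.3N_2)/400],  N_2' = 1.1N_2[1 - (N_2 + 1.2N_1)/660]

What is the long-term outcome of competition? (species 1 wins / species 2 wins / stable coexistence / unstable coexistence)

Compare the nullcline intercepts: K1/α12 = 400/1.3 = 308 < K2 = 660; K2/α21 = 660/1.2 = 550 > K1 = 400.
Since the inequalities point opposite ways, species 2 can invade but species 1 cannot.

species 2 excludes species 1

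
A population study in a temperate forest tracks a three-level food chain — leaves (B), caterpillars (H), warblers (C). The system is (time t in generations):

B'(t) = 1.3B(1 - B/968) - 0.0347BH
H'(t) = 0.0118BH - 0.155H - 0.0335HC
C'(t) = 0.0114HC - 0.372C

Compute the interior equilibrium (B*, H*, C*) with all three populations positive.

B* ≈ 125, H* ≈ 32.6, C* ≈ 39.4

From dC/dt = 0: 0.0114H* = 0.372, so H* = 32.6.
From dB/dt = 0: 1.3(1 - B*/968) = 0.0347·32.6, giving B* = 968·(1 - 0.871) = 125.
From dH/dt = 0: 0.0118·125 - 0.155 = 0.0335C*, so C* = 1.32/0.0335 = 39.4.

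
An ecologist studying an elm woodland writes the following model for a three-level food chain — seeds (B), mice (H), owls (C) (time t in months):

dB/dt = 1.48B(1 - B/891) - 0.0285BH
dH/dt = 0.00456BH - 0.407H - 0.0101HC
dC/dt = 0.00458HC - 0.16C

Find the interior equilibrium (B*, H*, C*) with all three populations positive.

From dC/dt = 0: 0.00458H* = 0.16, so H* = 34.9.
From dB/dt = 0: 1.48(1 - B*/891) = 0.0285·34.9, giving B* = 891·(1 - 0.673) = 292.
From dH/dt = 0: 0.00456·292 - 0.407 = 0.0101C*, so C* = 0.923/0.0101 = 91.4.

B* ≈ 292, H* ≈ 34.9, C* ≈ 91.4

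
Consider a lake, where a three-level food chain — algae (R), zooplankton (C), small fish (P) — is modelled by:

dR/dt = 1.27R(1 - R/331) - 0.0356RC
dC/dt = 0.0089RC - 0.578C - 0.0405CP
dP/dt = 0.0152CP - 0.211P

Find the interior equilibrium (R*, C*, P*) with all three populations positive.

From dP/dt = 0: 0.0152C* = 0.211, so C* = 13.9.
From dR/dt = 0: 1.27(1 - R*/331) = 0.0356·13.9, giving R* = 331·(1 - 0.389) = 202.
From dC/dt = 0: 0.0089·202 - 0.578 = 0.0405P*, so P* = 1.22/0.0405 = 30.2.

R* ≈ 202, C* ≈ 13.9, P* ≈ 30.2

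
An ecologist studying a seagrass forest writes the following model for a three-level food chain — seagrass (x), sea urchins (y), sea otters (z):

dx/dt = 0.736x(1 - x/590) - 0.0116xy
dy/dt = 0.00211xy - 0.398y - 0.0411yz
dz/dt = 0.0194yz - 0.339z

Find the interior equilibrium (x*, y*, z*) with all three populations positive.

x* ≈ 428, y* ≈ 17.5, z* ≈ 12.3

From dz/dt = 0: 0.0194y* = 0.339, so y* = 17.5.
From dx/dt = 0: 0.736(1 - x*/590) = 0.0116·17.5, giving x* = 590·(1 - 0.275) = 428.
From dy/dt = 0: 0.00211·428 - 0.398 = 0.0411z*, so z* = 0.504/0.0411 = 12.3.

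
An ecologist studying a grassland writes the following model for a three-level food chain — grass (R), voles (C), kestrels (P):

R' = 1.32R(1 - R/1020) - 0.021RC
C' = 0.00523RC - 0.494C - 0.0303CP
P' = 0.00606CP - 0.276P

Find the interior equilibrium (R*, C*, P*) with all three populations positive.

From dP/dt = 0: 0.00606C* = 0.276, so C* = 45.5.
From dR/dt = 0: 1.32(1 - R*/1020) = 0.021·45.5, giving R* = 1020·(1 - 0.725) = 281.
From dC/dt = 0: 0.00523·281 - 0.494 = 0.0303P*, so P* = 0.975/0.0303 = 32.2.

R* ≈ 281, C* ≈ 45.5, P* ≈ 32.2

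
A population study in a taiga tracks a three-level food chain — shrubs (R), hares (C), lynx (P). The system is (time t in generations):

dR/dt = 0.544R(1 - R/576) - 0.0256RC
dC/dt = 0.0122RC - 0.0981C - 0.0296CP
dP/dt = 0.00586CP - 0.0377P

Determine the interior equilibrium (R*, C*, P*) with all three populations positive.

R* ≈ 402, C* ≈ 6.43, P* ≈ 162

From dP/dt = 0: 0.00586C* = 0.0377, so C* = 6.43.
From dR/dt = 0: 0.544(1 - R*/576) = 0.0256·6.43, giving R* = 576·(1 - 0.303) = 402.
From dC/dt = 0: 0.0122·402 - 0.0981 = 0.0296P*, so P* = 4.8/0.0296 = 162.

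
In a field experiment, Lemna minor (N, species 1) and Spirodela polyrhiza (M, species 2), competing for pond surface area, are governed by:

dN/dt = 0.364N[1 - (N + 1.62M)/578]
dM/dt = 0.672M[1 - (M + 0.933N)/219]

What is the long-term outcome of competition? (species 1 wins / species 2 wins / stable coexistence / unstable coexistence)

species 1 excludes species 2

Compare the nullcline intercepts: K1/α12 = 578/1.62 = 357 > K2 = 219; K2/α21 = 219/0.933 = 235 < K1 = 578.
Since the inequalities point opposite ways, species 1 can invade but species 2 cannot.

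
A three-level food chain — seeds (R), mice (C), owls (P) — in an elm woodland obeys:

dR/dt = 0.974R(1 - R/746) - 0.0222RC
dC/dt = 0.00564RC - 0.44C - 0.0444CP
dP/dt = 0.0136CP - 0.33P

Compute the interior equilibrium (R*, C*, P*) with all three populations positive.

From dP/dt = 0: 0.0136C* = 0.33, so C* = 24.3.
From dR/dt = 0: 0.974(1 - R*/746) = 0.0222·24.3, giving R* = 746·(1 - 0.553) = 333.
From dC/dt = 0: 0.00564·333 - 0.44 = 0.0444P*, so P* = 1.44/0.0444 = 32.4.

R* ≈ 333, C* ≈ 24.3, P* ≈ 32.4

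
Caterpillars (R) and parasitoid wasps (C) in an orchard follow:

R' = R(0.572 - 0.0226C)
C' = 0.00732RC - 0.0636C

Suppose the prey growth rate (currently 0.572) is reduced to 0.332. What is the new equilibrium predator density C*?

C* ≈ 14.7

At the interior fixed point, setting dR/dt = 0 with R > 0 fixes C* = (prey growth rate)/(RC coefficient) — independent of the other coefficients.
With the change, C* = 0.332/0.0226 = 14.7; it falls from 25.3.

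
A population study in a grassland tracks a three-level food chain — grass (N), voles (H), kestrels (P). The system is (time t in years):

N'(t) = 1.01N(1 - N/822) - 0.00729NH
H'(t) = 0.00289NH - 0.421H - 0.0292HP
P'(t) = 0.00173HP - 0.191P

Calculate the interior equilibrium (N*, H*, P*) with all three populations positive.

From dP/dt = 0: 0.00173H* = 0.191, so H* = 110.
From dN/dt = 0: 1.01(1 - N*/822) = 0.00729·110, giving N* = 822·(1 - 0.797) = 167.
From dH/dt = 0: 0.00289·167 - 0.421 = 0.0292P*, so P* = 0.0615/0.0292 = 2.11.

N* ≈ 167, H* ≈ 110, P* ≈ 2.11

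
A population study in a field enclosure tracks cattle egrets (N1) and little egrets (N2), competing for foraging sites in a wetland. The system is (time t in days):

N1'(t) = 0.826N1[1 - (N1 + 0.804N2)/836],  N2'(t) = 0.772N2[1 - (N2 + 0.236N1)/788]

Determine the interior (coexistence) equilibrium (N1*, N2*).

Setting both brackets to zero gives the nullclines N1 + 0.804N2 = 836 and 0.236N1 + N2 = 788.
Substituting N2 = 788 - 0.236N1 into the first: N1(1 - 0.804·0.236) = 836 - 0.804·788.
So N1* = 202/0.81 = 250, and then N2* = 788 - 0.236·250 = 729.

N1* ≈ 250, N2* ≈ 729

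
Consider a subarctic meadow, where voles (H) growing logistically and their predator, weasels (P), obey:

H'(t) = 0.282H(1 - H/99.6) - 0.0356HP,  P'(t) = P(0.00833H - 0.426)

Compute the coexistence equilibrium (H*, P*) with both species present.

From dP/dt = 0 with P > 0: 0.00833H* = 0.426, so H* = 51.1.
Substitute into dH/dt = 0: 0.282(1 - 51.1/99.6) = 0.0356P*.
The bracket is 0.487, giving P* = 0.137/0.0356 = 3.85.

H* ≈ 51.1, P* ≈ 3.85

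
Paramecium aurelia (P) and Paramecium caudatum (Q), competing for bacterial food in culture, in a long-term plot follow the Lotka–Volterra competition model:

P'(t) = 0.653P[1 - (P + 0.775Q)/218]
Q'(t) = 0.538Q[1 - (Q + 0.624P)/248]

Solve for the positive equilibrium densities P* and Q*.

P* ≈ 50, Q* ≈ 217

Setting both brackets to zero gives the nullclines P + 0.775Q = 218 and 0.624P + Q = 248.
Substituting Q = 248 - 0.624P into the first: P(1 - 0.775·0.624) = 218 - 0.775·248.
So P* = 25.8/0.516 = 50, and then Q* = 248 - 0.624·50 = 217.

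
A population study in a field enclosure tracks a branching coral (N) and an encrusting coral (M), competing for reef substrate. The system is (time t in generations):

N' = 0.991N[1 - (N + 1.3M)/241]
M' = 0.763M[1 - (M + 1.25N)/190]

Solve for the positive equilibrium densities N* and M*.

N* ≈ 9.6, M* ≈ 178

Setting both brackets to zero gives the nullclines N + 1.3M = 241 and 1.25N + M = 190.
Substituting M = 190 - 1.25N into the first: N(1 - 1.3·1.25) = 241 - 1.3·190.
So N* = -6/-0.625 = 9.6, and then M* = 190 - 1.25·9.6 = 178.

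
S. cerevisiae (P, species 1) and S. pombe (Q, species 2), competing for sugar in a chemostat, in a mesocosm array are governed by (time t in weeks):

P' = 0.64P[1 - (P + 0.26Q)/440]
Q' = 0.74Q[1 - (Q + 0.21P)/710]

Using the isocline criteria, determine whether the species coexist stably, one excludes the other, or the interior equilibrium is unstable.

stable coexistence

Compare the nullcline intercepts: K1/α12 = 440/0.26 = 1690 > K2 = 710; K2/α21 = 710/0.21 = 3380 > K1 = 440.
Since both inequalities hold, each species can invade when rare, so the interior equilibrium is stable.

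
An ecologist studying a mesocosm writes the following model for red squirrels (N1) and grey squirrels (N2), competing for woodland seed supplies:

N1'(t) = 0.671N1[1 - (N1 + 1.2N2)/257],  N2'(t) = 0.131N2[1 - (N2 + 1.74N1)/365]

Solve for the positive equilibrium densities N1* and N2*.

N1* ≈ 166, N2* ≈ 75.5

Setting both brackets to zero gives the nullclines N1 + 1.2N2 = 257 and 1.74N1 + N2 = 365.
Substituting N2 = 365 - 1.74N1 into the first: N1(1 - 1.2·1.74) = 257 - 1.2·365.
So N1* = -181/-1.09 = 166, and then N2* = 365 - 1.74·166 = 75.5.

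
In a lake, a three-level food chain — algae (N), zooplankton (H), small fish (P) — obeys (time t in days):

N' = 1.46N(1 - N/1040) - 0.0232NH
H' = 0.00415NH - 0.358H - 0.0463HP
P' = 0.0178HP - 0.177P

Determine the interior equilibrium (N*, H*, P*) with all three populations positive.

N* ≈ 876, H* ≈ 9.94, P* ≈ 70.8

From dP/dt = 0: 0.0178H* = 0.177, so H* = 9.94.
From dN/dt = 0: 1.46(1 - N*/1040) = 0.0232·9.94, giving N* = 1040·(1 - 0.158) = 876.
From dH/dt = 0: 0.00415·876 - 0.358 = 0.0463P*, so P* = 3.28/0.0463 = 70.8.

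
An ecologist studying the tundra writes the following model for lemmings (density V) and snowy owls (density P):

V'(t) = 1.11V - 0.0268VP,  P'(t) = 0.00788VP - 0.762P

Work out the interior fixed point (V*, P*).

Set dP/dt = 0 with P > 0: 0.00788V - 0.762 = 0, so V* = 0.762/0.00788 = 96.7.
Set dV/dt = 0 with V > 0: 1.11 - 0.0268P = 0, so P* = 1.11/0.0268 = 41.4.

V* ≈ 96.7, P* ≈ 41.4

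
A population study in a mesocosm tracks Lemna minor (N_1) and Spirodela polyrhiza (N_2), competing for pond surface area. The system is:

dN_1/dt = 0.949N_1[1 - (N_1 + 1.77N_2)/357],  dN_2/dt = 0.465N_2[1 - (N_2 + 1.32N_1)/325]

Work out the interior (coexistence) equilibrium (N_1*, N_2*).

Setting both brackets to zero gives the nullclines N_1 + 1.77N_2 = 357 and 1.32N_1 + N_2 = 325.
Substituting N_2 = 325 - 1.32N_1 into the first: N_1(1 - 1.77·1.32) = 357 - 1.77·325.
So N_1* = -218/-1.34 = 163, and then N_2* = 325 - 1.32·163 = 109.

N_1* ≈ 163, N_2* ≈ 109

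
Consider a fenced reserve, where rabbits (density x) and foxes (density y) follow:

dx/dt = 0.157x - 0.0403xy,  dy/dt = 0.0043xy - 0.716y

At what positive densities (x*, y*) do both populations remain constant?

x* ≈ 167, y* ≈ 3.9

Set dy/dt = 0 with y > 0: 0.0043x - 0.716 = 0, so x* = 0.716/0.0043 = 167.
Set dx/dt = 0 with x > 0: 0.157 - 0.0403y = 0, so y* = 0.157/0.0403 = 3.9.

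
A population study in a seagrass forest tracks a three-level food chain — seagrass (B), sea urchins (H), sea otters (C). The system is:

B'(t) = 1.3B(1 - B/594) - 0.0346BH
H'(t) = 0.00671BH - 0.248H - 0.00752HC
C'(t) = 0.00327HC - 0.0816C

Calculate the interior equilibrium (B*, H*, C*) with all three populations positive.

From dC/dt = 0: 0.00327H* = 0.0816, so H* = 25.
From dB/dt = 0: 1.3(1 - B*/594) = 0.0346·25, giving B* = 594·(1 - 0.664) = 199.
From dH/dt = 0: 0.00671·199 - 0.248 = 0.00752C*, so C* = 1.09/0.00752 = 145.

B* ≈ 199, H* ≈ 25, C* ≈ 145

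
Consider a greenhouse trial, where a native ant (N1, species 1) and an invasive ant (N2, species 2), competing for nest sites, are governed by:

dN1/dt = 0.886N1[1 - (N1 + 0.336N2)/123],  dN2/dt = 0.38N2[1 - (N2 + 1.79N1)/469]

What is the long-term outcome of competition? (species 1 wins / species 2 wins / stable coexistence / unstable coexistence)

Compare the nullcline intercepts: K1/α12 = 123/0.336 = 366 < K2 = 469; K2/α21 = 469/1.79 = 262 > K1 = 123.
Since the inequalities point opposite ways, species 2 can invade but species 1 cannot.

species 2 excludes species 1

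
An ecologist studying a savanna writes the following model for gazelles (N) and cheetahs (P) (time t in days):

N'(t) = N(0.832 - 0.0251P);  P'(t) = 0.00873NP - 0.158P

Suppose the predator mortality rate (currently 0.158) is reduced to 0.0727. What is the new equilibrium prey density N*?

At the interior fixed point, setting dP/dt = 0 with P > 0 fixes N* = (predator death rate)/(NP coefficient) — independent of the other coefficients.
With the change, N* = 0.0727/0.00873 = 8.33; it falls from 18.1.

N* ≈ 8.33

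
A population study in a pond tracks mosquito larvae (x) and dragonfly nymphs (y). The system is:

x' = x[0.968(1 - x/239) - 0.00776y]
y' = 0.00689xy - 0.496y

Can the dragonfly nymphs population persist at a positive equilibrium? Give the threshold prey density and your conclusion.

Threshold x = 72; K > 72, so yes, the predator persists.

The predator equation gives dy/dt > 0 only when x > 0.496/0.00689 = 72.
Without the predator, x → K = 239. Since 239 > 72, the predator can invade and persist.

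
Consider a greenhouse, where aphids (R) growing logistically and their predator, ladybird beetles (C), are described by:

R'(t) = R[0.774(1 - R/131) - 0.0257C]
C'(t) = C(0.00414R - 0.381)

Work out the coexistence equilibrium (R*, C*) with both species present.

From dC/dt = 0 with C > 0: 0.00414R* = 0.381, so R* = 92.
Substitute into dR/dt = 0: 0.774(1 - 92/131) = 0.0257C*.
The bracket is 0.297, giving C* = 0.23/0.0257 = 8.96.

R* ≈ 92, C* ≈ 8.96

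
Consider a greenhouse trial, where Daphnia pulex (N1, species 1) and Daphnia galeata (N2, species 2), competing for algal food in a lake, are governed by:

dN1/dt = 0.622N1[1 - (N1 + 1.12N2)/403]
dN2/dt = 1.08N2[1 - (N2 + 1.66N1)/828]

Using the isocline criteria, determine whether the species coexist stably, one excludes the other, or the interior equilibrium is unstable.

species 2 excludes species 1

Compare the nullcline intercepts: K1/α12 = 403/1.12 = 360 < K2 = 828; K2/α21 = 828/1.66 = 499 > K1 = 403.
Since the inequalities point opposite ways, species 2 can invade but species 1 cannot.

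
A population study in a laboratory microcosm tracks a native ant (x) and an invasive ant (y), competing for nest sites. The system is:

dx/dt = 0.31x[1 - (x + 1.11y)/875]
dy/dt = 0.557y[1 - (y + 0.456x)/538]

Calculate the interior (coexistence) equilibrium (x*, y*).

Setting both brackets to zero gives the nullclines x + 1.11y = 875 and 0.456x + y = 538.
Substituting y = 538 - 0.456x into the first: x(1 - 1.11·0.456) = 875 - 1.11·538.
So x* = 278/0.494 = 563, and then y* = 538 - 0.456·563 = 281.

x* ≈ 563, y* ≈ 281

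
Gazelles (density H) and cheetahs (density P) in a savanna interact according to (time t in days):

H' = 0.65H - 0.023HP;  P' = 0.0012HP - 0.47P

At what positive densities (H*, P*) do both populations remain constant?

H* ≈ 392, P* ≈ 28.3

Set dP/dt = 0 with P > 0: 0.0012H - 0.47 = 0, so H* = 0.47/0.0012 = 392.
Set dH/dt = 0 with H > 0: 0.65 - 0.023P = 0, so P* = 0.65/0.023 = 28.3.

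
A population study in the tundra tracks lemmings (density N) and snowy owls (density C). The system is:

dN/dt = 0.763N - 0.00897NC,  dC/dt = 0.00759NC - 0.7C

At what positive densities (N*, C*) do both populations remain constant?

Set dC/dt = 0 with C > 0: 0.00759N - 0.7 = 0, so N* = 0.7/0.00759 = 92.2.
Set dN/dt = 0 with N > 0: 0.763 - 0.00897C = 0, so C* = 0.763/0.00897 = 85.1.

N* ≈ 92.2, C* ≈ 85.1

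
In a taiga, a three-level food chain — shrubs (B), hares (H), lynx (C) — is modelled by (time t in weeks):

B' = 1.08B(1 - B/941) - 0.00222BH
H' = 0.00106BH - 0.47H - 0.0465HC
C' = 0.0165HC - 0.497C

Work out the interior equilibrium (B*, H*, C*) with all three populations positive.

From dC/dt = 0: 0.0165H* = 0.497, so H* = 30.1.
From dB/dt = 0: 1.08(1 - B*/941) = 0.00222·30.1, giving B* = 941·(1 - 0.0619) = 883.
From dH/dt = 0: 0.00106·883 - 0.47 = 0.0465C*, so C* = 0.466/0.0465 = 10.

B* ≈ 883, H* ≈ 30.1, C* ≈ 10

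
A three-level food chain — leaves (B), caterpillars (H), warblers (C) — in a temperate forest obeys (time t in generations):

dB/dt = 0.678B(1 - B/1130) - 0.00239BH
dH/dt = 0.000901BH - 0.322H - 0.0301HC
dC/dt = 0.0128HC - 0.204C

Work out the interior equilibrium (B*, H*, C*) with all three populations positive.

B* ≈ 1070, H* ≈ 15.9, C* ≈ 21.2

From dC/dt = 0: 0.0128H* = 0.204, so H* = 15.9.
From dB/dt = 0: 0.678(1 - B*/1130) = 0.00239·15.9, giving B* = 1130·(1 - 0.0562) = 1070.
From dH/dt = 0: 0.000901·1070 - 0.322 = 0.0301C*, so C* = 0.639/0.0301 = 21.2.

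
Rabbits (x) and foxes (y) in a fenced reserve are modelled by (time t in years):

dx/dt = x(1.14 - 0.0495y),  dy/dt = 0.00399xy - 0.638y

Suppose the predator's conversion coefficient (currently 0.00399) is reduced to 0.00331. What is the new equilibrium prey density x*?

At the interior fixed point, setting dy/dt = 0 with y > 0 fixes x* = (predator death rate)/(xy coefficient) — independent of the other coefficients.
With the change, x* = 0.638/0.00331 = 193; it rises from 160.

x* ≈ 193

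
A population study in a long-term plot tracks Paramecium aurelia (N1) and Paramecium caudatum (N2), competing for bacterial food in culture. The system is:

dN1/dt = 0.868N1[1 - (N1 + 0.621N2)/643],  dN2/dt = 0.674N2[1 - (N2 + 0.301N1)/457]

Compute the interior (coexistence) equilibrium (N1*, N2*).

N1* ≈ 442, N2* ≈ 324

Setting both brackets to zero gives the nullclines N1 + 0.621N2 = 643 and 0.301N1 + N2 = 457.
Substituting N2 = 457 - 0.301N1 into the first: N1(1 - 0.621·0.301) = 643 - 0.621·457.
So N1* = 359/0.813 = 442, and then N2* = 457 - 0.301·442 = 324.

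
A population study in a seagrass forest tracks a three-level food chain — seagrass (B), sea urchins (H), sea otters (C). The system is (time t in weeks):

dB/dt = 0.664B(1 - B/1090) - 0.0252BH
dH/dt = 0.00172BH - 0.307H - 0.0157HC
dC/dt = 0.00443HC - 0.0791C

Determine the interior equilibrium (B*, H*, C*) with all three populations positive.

B* ≈ 351, H* ≈ 17.9, C* ≈ 18.9

From dC/dt = 0: 0.00443H* = 0.0791, so H* = 17.9.
From dB/dt = 0: 0.664(1 - B*/1090) = 0.0252·17.9, giving B* = 1090·(1 - 0.678) = 351.
From dH/dt = 0: 0.00172·351 - 0.307 = 0.0157C*, so C* = 0.297/0.0157 = 18.9.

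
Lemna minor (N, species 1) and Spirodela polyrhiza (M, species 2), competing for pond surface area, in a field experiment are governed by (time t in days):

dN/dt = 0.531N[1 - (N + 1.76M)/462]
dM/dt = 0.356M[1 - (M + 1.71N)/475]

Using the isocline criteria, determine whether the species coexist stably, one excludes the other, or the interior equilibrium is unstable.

Compare the nullcline intercepts: K1/α12 = 462/1.76 = 262 < K2 = 475; K2/α21 = 475/1.71 = 278 < K1 = 462.
Since both are reversed, neither can invade when rare; the interior point is a saddle.

unstable coexistence (outcome depends on initial conditions)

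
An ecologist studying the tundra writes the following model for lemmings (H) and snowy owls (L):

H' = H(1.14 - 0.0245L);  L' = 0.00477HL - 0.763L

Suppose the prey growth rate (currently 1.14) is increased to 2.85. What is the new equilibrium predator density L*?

L* ≈ 116

At the interior fixed point, setting dH/dt = 0 with H > 0 fixes L* = (prey growth rate)/(HL coefficient) — independent of the other coefficients.
With the change, L* = 2.85/0.0245 = 116; it rises from 46.5.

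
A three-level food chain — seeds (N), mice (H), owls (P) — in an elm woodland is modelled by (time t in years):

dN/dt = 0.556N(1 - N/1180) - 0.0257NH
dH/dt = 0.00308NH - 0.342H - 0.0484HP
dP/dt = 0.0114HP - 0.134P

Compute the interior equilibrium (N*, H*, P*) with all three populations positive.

From dP/dt = 0: 0.0114H* = 0.134, so H* = 11.8.
From dN/dt = 0: 0.556(1 - N*/1180) = 0.0257·11.8, giving N* = 1180·(1 - 0.543) = 539.
From dH/dt = 0: 0.00308·539 - 0.342 = 0.0484P*, so P* = 1.32/0.0484 = 27.2.

N* ≈ 539, H* ≈ 11.8, P* ≈ 27.2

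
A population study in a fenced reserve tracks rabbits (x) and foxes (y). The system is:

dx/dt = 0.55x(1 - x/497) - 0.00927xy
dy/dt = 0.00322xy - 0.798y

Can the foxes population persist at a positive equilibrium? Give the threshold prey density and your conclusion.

The predator equation gives dy/dt > 0 only when x > 0.798/0.00322 = 248.
Without the predator, x → K = 497. Since 497 > 248, the predator can invade and persist.

Threshold x = 248; K > 248, so yes, the predator persists.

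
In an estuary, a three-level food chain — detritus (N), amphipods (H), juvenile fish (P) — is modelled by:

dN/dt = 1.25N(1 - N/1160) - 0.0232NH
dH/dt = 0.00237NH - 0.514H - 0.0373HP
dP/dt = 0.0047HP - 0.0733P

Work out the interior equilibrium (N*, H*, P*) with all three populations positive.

N* ≈ 824, H* ≈ 15.6, P* ≈ 38.6

From dP/dt = 0: 0.0047H* = 0.0733, so H* = 15.6.
From dN/dt = 0: 1.25(1 - N*/1160) = 0.0232·15.6, giving N* = 1160·(1 - 0.289) = 824.
From dH/dt = 0: 0.00237·824 - 0.514 = 0.0373P*, so P* = 1.44/0.0373 = 38.6.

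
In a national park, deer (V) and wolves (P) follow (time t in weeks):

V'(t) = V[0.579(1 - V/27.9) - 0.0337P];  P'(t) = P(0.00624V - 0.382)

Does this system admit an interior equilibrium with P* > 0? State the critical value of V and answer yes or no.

Threshold V = 61.2; K < 61.2, so no, the predator goes extinct.

The predator equation gives dP/dt > 0 only when V > 0.382/0.00624 = 61.2.
Without the predator, V → K = 27.9. Since 27.9 < 61.2, the predator cannot invade.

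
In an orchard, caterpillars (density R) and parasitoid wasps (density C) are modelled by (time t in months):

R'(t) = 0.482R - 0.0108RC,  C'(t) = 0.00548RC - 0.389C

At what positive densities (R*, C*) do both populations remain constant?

R* ≈ 71, C* ≈ 44.6

Set dC/dt = 0 with C > 0: 0.00548R - 0.389 = 0, so R* = 0.389/0.00548 = 71.
Set dR/dt = 0 with R > 0: 0.482 - 0.0108C = 0, so C* = 0.482/0.0108 = 44.6.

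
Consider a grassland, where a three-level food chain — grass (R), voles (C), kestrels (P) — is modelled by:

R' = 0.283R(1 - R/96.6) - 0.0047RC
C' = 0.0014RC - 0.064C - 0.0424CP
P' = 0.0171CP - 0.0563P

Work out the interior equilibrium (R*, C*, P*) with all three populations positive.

From dP/dt = 0: 0.0171C* = 0.0563, so C* = 3.29.
From dR/dt = 0: 0.283(1 - R*/96.6) = 0.0047·3.29, giving R* = 96.6·(1 - 0.0547) = 91.3.
From dC/dt = 0: 0.0014·91.3 - 0.064 = 0.0424P*, so P* = 0.0638/0.0424 = 1.51.

R* ≈ 91.3, C* ≈ 3.29, P* ≈ 1.51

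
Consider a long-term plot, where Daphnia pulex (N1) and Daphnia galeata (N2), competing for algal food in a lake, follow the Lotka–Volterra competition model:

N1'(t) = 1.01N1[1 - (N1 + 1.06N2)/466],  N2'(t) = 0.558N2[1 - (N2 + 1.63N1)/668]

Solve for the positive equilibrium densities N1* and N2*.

Setting both brackets to zero gives the nullclines N1 + 1.06N2 = 466 and 1.63N1 + N2 = 668.
Substituting N2 = 668 - 1.63N1 into the first: N1(1 - 1.06·1.63) = 466 - 1.06·668.
So N1* = -242/-0.728 = 333, and then N2* = 668 - 1.63·333 = 126.

N1* ≈ 333, N2* ≈ 126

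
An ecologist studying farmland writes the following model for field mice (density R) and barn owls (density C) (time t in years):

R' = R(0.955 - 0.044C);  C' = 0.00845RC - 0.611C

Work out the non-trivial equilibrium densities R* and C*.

R* ≈ 72.3, C* ≈ 21.7

Set dC/dt = 0 with C > 0: 0.00845R - 0.611 = 0, so R* = 0.611/0.00845 = 72.3.
Set dR/dt = 0 with R > 0: 0.955 - 0.044C = 0, so C* = 0.955/0.044 = 21.7.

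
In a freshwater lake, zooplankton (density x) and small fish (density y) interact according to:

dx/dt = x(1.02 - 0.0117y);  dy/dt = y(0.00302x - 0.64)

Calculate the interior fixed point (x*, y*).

Set dy/dt = 0 with y > 0: 0.00302x - 0.64 = 0, so x* = 0.64/0.00302 = 212.
Set dx/dt = 0 with x > 0: 1.02 - 0.0117y = 0, so y* = 1.02/0.0117 = 87.2.

x* ≈ 212, y* ≈ 87.2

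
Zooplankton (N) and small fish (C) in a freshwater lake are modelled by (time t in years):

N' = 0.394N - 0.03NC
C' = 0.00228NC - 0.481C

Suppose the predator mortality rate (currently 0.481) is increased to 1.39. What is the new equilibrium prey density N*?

N* ≈ 610

At the interior fixed point, setting dC/dt = 0 with C > 0 fixes N* = (predator death rate)/(NC coefficient) — independent of the other coefficients.
With the change, N* = 1.39/0.00228 = 610; it rises from 211.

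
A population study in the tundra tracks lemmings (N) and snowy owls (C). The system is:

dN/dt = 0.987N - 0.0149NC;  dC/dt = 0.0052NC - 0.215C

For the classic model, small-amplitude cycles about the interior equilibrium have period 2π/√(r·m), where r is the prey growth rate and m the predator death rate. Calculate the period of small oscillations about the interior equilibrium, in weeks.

Here r = 0.987 and m = 0.215, so r·m = 0.212.
ω = √0.212 = 0.461 per week, hence T = 2π/ω ≈ 13.6 weeks.

T ≈ 13.6 weeks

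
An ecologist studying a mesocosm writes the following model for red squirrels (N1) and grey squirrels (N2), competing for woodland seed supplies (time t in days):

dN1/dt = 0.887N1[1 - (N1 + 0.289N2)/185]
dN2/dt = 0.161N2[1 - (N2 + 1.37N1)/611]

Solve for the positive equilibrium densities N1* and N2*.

N1* ≈ 13.9, N2* ≈ 592

Setting both brackets to zero gives the nullclines N1 + 0.289N2 = 185 and 1.37N1 + N2 = 611.
Substituting N2 = 611 - 1.37N1 into the first: N1(1 - 0.289·1.37) = 185 - 0.289·611.
So N1* = 8.42/0.604 = 13.9, and then N2* = 611 - 1.37·13.9 = 592.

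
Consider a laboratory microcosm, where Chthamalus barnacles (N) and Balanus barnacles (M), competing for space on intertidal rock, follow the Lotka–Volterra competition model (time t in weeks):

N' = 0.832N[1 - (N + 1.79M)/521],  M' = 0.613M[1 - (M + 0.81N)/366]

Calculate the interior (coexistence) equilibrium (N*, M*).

Setting both brackets to zero gives the nullclines N + 1.79M = 521 and 0.81N + M = 366.
Substituting M = 366 - 0.81N into the first: N(1 - 1.79·0.81) = 521 - 1.79·366.
So N* = -134/-0.45 = 298, and then M* = 366 - 0.81·298 = 124.

N* ≈ 298, M* ≈ 124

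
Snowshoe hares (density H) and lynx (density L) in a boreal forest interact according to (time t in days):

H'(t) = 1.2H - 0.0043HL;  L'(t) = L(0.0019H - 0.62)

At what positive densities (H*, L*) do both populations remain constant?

H* ≈ 326, L* ≈ 279

Set dL/dt = 0 with L > 0: 0.0019H - 0.62 = 0, so H* = 0.62/0.0019 = 326.
Set dH/dt = 0 with H > 0: 1.2 - 0.0043L = 0, so L* = 1.2/0.0043 = 279.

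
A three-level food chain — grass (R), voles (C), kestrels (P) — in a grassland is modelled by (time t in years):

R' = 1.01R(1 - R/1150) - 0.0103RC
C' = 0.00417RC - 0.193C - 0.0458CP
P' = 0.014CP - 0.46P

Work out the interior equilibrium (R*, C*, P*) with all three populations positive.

R* ≈ 765, C* ≈ 32.9, P* ≈ 65.4

From dP/dt = 0: 0.014C* = 0.46, so C* = 32.9.
From dR/dt = 0: 1.01(1 - R*/1150) = 0.0103·32.9, giving R* = 1150·(1 - 0.335) = 765.
From dC/dt = 0: 0.00417·765 - 0.193 = 0.0458P*, so P* = 3/0.0458 = 65.4.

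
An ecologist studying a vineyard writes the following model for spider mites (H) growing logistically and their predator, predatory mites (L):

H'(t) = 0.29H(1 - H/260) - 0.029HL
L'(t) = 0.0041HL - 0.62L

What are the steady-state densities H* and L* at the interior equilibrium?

H* ≈ 151, L* ≈ 4.18

From dL/dt = 0 with L > 0: 0.0041H* = 0.62, so H* = 151.
Substitute into dH/dt = 0: 0.29(1 - 151/260) = 0.029L*.
The bracket is 0.418, giving L* = 0.121/0.029 = 4.18.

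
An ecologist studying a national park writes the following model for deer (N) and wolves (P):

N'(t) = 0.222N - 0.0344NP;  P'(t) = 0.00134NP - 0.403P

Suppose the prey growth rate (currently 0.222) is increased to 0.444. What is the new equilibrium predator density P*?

At the interior fixed point, setting dN/dt = 0 with N > 0 fixes P* = (prey growth rate)/(NP coefficient) — independent of the other coefficients.
With the change, P* = 0.444/0.0344 = 12.9; it rises from 6.45.

P* ≈ 12.9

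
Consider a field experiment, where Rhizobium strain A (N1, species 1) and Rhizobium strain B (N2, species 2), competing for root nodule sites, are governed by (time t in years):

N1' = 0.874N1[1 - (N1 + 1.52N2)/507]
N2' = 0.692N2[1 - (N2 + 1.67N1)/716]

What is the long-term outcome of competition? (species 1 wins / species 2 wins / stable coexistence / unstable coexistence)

unstable coexistence (outcome depends on initial conditions)

Compare the nullcline intercepts: K1/α12 = 507/1.52 = 334 < K2 = 716; K2/α21 = 716/1.67 = 429 < K1 = 507.
Since both are reversed, neither can invade when rare; the interior point is a saddle.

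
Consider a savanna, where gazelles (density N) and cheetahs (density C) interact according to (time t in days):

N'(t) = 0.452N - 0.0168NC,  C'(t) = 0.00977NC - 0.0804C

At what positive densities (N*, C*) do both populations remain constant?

N* ≈ 8.23, C* ≈ 26.9

Set dC/dt = 0 with C > 0: 0.00977N - 0.0804 = 0, so N* = 0.0804/0.00977 = 8.23.
Set dN/dt = 0 with N > 0: 0.452 - 0.0168C = 0, so C* = 0.452/0.0168 = 26.9.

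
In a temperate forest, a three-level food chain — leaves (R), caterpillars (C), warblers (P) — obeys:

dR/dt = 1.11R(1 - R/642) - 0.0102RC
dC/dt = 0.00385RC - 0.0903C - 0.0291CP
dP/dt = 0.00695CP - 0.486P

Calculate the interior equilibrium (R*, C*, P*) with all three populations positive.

R* ≈ 229, C* ≈ 69.9, P* ≈ 27.3

From dP/dt = 0: 0.00695C* = 0.486, so C* = 69.9.
From dR/dt = 0: 1.11(1 - R*/642) = 0.0102·69.9, giving R* = 642·(1 - 0.643) = 229.
From dC/dt = 0: 0.00385·229 - 0.0903 = 0.0291P*, so P* = 0.793/0.0291 = 27.3.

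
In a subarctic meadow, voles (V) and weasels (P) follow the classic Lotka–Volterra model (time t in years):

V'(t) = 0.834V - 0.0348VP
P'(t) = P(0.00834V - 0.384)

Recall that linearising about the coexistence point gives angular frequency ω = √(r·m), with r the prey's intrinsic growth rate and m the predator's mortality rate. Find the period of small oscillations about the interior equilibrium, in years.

T ≈ 11.1 years

Here r = 0.834 and m = 0.384, so r·m = 0.32.
ω = √0.32 = 0.566 per year, hence T = 2π/ω ≈ 11.1 years.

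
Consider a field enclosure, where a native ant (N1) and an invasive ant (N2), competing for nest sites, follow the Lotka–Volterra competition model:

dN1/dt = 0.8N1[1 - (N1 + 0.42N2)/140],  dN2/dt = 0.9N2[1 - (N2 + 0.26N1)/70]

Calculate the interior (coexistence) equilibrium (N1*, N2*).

N1* ≈ 124, N2* ≈ 37.7

Setting both brackets to zero gives the nullclines N1 + 0.42N2 = 140 and 0.26N1 + N2 = 70.
Substituting N2 = 70 - 0.26N1 into the first: N1(1 - 0.42·0.26) = 140 - 0.42·70.
So N1* = 111/0.891 = 124, and then N2* = 70 - 0.26·124 = 37.7.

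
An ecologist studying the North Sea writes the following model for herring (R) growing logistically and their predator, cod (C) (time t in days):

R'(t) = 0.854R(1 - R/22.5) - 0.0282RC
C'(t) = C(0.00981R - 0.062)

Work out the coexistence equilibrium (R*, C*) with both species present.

R* ≈ 6.32, C* ≈ 21.8

From dC/dt = 0 with C > 0: 0.00981R* = 0.062, so R* = 6.32.
Substitute into dR/dt = 0: 0.854(1 - 6.32/22.5) = 0.0282C*.
The bracket is 0.719, giving C* = 0.614/0.0282 = 21.8.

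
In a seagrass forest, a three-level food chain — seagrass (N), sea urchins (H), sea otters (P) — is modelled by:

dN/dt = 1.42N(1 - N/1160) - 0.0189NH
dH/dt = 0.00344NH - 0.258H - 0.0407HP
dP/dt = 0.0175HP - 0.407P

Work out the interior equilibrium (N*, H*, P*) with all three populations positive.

From dP/dt = 0: 0.0175H* = 0.407, so H* = 23.3.
From dN/dt = 0: 1.42(1 - N*/1160) = 0.0189·23.3, giving N* = 1160·(1 - 0.31) = 801.
From dH/dt = 0: 0.00344·801 - 0.258 = 0.0407P*, so P* = 2.5/0.0407 = 61.4.

N* ≈ 801, H* ≈ 23.3, P* ≈ 61.4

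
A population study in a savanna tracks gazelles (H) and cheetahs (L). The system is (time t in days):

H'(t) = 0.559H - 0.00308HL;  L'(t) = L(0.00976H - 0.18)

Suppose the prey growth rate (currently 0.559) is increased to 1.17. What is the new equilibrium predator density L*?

At the interior fixed point, setting dH/dt = 0 with H > 0 fixes L* = (prey growth rate)/(HL coefficient) — independent of the other coefficients.
With the change, L* = 1.17/0.00308 = 380; it rises from 181.

L* ≈ 380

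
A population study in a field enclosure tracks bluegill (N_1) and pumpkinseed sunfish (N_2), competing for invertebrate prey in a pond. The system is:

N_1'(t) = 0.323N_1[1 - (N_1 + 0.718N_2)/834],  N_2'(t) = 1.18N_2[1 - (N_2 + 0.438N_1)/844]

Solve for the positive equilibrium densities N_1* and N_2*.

Setting both brackets to zero gives the nullclines N_1 + 0.718N_2 = 834 and 0.438N_1 + N_2 = 844.
Substituting N_2 = 844 - 0.438N_1 into the first: N_1(1 - 0.718·0.438) = 834 - 0.718·844.
So N_1* = 228/0.686 = 333, and then N_2* = 844 - 0.438·333 = 698.

N_1* ≈ 333, N_2* ≈ 698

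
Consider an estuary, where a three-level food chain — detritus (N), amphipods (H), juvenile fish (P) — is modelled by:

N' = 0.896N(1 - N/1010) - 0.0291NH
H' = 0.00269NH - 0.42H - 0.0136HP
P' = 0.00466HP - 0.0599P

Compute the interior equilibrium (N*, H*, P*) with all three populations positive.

N* ≈ 588, H* ≈ 12.9, P* ≈ 85.5

From dP/dt = 0: 0.00466H* = 0.0599, so H* = 12.9.
From dN/dt = 0: 0.896(1 - N*/1010) = 0.0291·12.9, giving N* = 1010·(1 - 0.417) = 588.
From dH/dt = 0: 0.00269·588 - 0.42 = 0.0136P*, so P* = 1.16/0.0136 = 85.5.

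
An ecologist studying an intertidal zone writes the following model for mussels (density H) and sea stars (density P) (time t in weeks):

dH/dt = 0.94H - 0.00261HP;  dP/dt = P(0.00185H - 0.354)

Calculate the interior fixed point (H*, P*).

Set dP/dt = 0 with P > 0: 0.00185H - 0.354 = 0, so H* = 0.354/0.00185 = 191.
Set dH/dt = 0 with H > 0: 0.94 - 0.00261P = 0, so P* = 0.94/0.00261 = 360.

H* ≈ 191, P* ≈ 360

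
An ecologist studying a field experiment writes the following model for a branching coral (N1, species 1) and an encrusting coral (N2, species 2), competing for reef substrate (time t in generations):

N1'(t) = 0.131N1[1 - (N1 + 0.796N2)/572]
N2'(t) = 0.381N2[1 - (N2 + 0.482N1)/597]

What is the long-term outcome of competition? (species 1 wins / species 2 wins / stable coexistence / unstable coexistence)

Compare the nullcline intercepts: K1/α12 = 572/0.796 = 719 > K2 = 597; K2/α21 = 597/0.482 = 1240 > K1 = 572.
Since both inequalities hold, each species can invade when rare, so the interior equilibrium is stable.

stable coexistence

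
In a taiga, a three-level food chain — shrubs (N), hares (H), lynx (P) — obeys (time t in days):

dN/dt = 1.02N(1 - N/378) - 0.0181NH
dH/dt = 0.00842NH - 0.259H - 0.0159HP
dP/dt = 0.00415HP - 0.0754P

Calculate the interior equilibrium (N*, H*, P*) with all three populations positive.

From dP/dt = 0: 0.00415H* = 0.0754, so H* = 18.2.
From dN/dt = 0: 1.02(1 - N*/378) = 0.0181·18.2, giving N* = 378·(1 - 0.322) = 256.
From dH/dt = 0: 0.00842·256 - 0.259 = 0.0159P*, so P* = 1.9/0.0159 = 119.

N* ≈ 256, H* ≈ 18.2, P* ≈ 119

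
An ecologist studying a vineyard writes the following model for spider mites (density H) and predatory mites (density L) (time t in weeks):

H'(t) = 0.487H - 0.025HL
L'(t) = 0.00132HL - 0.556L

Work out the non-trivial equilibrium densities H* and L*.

H* ≈ 421, L* ≈ 19.5

Set dL/dt = 0 with L > 0: 0.00132H - 0.556 = 0, so H* = 0.556/0.00132 = 421.
Set dH/dt = 0 with H > 0: 0.487 - 0.025L = 0, so L* = 0.487/0.025 = 19.5.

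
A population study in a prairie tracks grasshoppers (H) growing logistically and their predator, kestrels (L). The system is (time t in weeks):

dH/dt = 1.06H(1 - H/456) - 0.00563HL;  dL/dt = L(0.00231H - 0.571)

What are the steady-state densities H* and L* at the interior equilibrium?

From dL/dt = 0 with L > 0: 0.00231H* = 0.571, so H* = 247.
Substitute into dH/dt = 0: 1.06(1 - 247/456) = 0.00563L*.
The bracket is 0.458, giving L* = 0.485/0.00563 = 86.2.

H* ≈ 247, L* ≈ 86.2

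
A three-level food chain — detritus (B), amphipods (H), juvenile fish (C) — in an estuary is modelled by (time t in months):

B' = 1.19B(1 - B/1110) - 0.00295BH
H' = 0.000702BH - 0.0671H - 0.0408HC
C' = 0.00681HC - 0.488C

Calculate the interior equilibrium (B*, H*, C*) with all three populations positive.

From dC/dt = 0: 0.00681H* = 0.488, so H* = 71.7.
From dB/dt = 0: 1.19(1 - B*/1110) = 0.00295·71.7, giving B* = 1110·(1 - 0.178) = 913.
From dH/dt = 0: 0.000702·913 - 0.0671 = 0.0408C*, so C* = 0.574/0.0408 = 14.1.

B* ≈ 913, H* ≈ 71.7, C* ≈ 14.1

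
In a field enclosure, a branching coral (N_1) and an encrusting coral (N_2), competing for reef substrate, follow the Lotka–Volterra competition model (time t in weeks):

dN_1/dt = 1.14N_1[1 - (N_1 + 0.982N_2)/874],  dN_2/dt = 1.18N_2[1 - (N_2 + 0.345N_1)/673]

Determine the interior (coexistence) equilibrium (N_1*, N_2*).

N_1* ≈ 322, N_2* ≈ 562

Setting both brackets to zero gives the nullclines N_1 + 0.982N_2 = 874 and 0.345N_1 + N_2 = 673.
Substituting N_2 = 673 - 0.345N_1 into the first: N_1(1 - 0.982·0.345) = 874 - 0.982·673.
So N_1* = 213/0.661 = 322, and then N_2* = 673 - 0.345·322 = 562.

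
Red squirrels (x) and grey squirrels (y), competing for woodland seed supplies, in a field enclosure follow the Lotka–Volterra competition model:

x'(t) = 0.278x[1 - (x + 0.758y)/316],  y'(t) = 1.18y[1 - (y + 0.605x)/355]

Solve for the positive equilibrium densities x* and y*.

Setting both brackets to zero gives the nullclines x + 0.758y = 316 and 0.605x + y = 355.
Substituting y = 355 - 0.605x into the first: x(1 - 0.758·0.605) = 316 - 0.758·355.
So x* = 46.9/0.541 = 86.6, and then y* = 355 - 0.605·86.6 = 303.

x* ≈ 86.6, y* ≈ 303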